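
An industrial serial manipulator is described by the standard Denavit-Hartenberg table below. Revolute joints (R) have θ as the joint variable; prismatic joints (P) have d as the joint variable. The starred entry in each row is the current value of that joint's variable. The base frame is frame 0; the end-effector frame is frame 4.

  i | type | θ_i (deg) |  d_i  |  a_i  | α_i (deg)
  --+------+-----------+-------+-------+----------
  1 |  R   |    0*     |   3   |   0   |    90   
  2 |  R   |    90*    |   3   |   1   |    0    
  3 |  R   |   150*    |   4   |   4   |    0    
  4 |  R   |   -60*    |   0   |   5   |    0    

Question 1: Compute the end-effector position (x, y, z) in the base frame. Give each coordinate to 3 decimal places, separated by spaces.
after link 1: o_1 = (0.0000, 0.0000, 3.0000)
after link 2: o_2 = (0.0000, -3.0000, 4.0000)
after link 3: o_3 = (-2.0000, -7.0000, 0.5359)
after link 4: o_4 = (-7.0000, -7.0000, 0.5359)

-7.000 -7.000 0.536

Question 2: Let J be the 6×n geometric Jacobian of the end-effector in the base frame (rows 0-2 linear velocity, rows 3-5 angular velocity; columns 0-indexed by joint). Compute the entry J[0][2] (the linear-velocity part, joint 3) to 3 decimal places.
3.464

axis z_2 = (0.0000,-1.0000,0.0000); lever o_n−o_2 = (-7.0000,-4.0000,-3.4641)
cross product → J_v[:, 2] = (3.4641,-0.0000,-7.0000)
J_ω[:, 2] = z_2
entry J[0][2] = 3.4641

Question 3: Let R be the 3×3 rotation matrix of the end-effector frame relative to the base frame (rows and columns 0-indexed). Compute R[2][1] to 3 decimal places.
-1.000

End-effector y-axis (col 1 of R) = (0.0000,-0.0000,-1.0000)
R[2][1] = -1.0000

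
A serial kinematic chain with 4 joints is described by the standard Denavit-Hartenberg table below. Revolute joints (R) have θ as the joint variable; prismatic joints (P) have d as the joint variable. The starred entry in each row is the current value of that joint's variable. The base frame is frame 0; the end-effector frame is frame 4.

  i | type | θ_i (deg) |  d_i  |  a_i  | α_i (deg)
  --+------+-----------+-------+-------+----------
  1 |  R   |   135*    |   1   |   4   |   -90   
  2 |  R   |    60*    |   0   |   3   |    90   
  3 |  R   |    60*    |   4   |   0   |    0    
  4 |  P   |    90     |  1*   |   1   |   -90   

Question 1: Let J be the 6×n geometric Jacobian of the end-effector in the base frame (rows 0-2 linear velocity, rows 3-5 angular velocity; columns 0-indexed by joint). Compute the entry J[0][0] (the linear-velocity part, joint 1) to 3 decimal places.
axis z_0 = ẑ; lever o_n−o_0 = (-6.9983,6.2912,1.6519)
cross product → J_v[:, 0] = (-6.2912,-6.9983,0.0000)
J_ω[:, 0] = z_0
entry J[0][0] = -6.2912

-6.291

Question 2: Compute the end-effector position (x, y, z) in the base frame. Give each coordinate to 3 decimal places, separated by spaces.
after link 1: o_1 = (-2.8284, 2.8284, 1.0000)
after link 2: o_2 = (-3.8891, 3.8891, -1.5981)
after link 3: o_3 = (-6.3386, 6.3386, 0.4019)
after link 4: o_4 = (-6.9983, 6.2912, 1.6519)

-6.998 6.291 1.652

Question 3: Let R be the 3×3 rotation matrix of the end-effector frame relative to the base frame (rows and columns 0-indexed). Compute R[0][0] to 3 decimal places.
End-effector x-axis (col 0 of R) = (-0.0474,-0.6597,0.7500)
R[0][0] = -0.0474

-0.047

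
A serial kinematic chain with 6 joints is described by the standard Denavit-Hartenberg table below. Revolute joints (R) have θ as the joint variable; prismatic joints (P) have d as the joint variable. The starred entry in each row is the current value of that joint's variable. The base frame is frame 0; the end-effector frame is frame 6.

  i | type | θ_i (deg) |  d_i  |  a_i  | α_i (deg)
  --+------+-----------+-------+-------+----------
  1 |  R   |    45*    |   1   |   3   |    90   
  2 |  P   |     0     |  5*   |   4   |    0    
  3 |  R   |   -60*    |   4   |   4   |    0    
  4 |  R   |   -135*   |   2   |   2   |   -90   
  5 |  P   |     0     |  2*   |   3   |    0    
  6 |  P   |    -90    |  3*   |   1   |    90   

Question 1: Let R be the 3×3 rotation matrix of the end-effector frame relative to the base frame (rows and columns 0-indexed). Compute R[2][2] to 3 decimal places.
End-effector z-axis (col 2 of R) = (0.6830,0.6830,-0.2588)
R[2][2] = -0.2588

-0.259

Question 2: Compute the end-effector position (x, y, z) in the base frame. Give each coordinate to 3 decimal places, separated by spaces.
10.519 -6.451 -6.000

after link 1: o_1 = (2.1213, 2.1213, 1.0000)
after link 2: o_2 = (8.4853, 1.4142, 1.0000)
after link 3: o_3 = (12.7279, -0.0000, -2.4641)
after link 4: o_4 = (12.7761, -2.7802, -1.9465)
after link 5: o_5 = (10.3610, -5.1953, -3.1019)
after link 6: o_6 = (10.5191, -6.4514, -5.9996)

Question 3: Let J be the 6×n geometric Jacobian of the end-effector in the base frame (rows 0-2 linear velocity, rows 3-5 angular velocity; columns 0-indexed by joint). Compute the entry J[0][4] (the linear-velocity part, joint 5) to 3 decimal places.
-0.183

prismatic axis z_4 = (-0.1830,-0.1830,-0.9659)
J_v[:, 4] = z_4; J_ω[:, 4] = (0,0,0)
entry J[0][4] = -0.1830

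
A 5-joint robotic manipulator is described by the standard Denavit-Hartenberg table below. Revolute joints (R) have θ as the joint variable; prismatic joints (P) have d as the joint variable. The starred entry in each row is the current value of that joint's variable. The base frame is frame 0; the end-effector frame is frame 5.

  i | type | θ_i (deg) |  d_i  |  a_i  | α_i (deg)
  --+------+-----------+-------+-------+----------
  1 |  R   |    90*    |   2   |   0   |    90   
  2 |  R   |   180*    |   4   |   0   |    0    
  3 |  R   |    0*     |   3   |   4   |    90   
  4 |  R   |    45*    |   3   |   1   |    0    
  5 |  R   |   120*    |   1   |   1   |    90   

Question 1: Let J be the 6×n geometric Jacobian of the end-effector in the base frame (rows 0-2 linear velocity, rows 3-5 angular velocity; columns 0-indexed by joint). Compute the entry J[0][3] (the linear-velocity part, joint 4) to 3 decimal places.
-0.259

axis z_3 = (0.0000,0.0000,1.0000); lever o_n−o_3 = (0.9659,0.2588,4.0000)
cross product → J_v[:, 3] = (-0.2588,0.9659,-0.0000)
J_ω[:, 3] = z_3
entry J[0][3] = -0.2588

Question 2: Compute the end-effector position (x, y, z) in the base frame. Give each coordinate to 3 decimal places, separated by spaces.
7.966 -3.741 6.000

after link 1: o_1 = (0.0000, 0.0000, 2.0000)
after link 2: o_2 = (4.0000, -0.0000, 2.0000)
after link 3: o_3 = (7.0000, -4.0000, 2.0000)
after link 4: o_4 = (7.7071, -4.7071, 5.0000)
after link 5: o_5 = (7.9659, -3.7412, 6.0000)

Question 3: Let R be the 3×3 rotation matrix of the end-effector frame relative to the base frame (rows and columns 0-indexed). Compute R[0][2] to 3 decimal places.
0.966

End-effector z-axis (col 2 of R) = (0.9659,-0.2588,0.0000)
R[0][2] = 0.9659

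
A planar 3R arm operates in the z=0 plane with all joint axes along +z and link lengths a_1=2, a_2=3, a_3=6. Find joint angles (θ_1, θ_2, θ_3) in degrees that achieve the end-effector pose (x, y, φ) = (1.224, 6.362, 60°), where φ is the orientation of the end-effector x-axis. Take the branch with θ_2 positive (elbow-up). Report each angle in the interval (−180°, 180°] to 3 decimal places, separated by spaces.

wrist centre = target − a_3·(cos φ, sin φ) = (-1.7760, 1.1658)
cos θ_2 = (4.5134−2²−3²)/(2·2·3) = -0.7072; θ_2 = 135.0091° (elbow-up)
β = atan2(1.1658,-1.7760) = 146.7173°; ψ = atan2(2.1210,-0.1217) = 93.2828°
θ_1 = β − ψ = 53.4345°
θ_3 = φ − θ_1 − θ_2 = -128.4436° (wrapped to (-180°,180°])

53.434 135.009 -128.444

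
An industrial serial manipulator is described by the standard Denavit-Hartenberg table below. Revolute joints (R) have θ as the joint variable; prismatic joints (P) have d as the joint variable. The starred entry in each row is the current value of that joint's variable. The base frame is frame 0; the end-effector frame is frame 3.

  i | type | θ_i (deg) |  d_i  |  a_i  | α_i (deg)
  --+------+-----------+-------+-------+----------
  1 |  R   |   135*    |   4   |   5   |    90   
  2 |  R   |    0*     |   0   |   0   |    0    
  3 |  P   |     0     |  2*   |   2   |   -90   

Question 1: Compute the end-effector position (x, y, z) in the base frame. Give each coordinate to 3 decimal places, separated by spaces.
-3.536 6.364 4.000

after link 1: o_1 = (-3.5355, 3.5355, 4.0000)
after link 2: o_2 = (-3.5355, 3.5355, 4.0000)
after link 3: o_3 = (-3.5355, 6.3640, 4.0000)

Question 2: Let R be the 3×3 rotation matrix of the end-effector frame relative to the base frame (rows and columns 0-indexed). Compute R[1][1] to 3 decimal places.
End-effector y-axis (col 1 of R) = (-0.7071,-0.7071,0.0000)
R[1][1] = -0.7071

-0.707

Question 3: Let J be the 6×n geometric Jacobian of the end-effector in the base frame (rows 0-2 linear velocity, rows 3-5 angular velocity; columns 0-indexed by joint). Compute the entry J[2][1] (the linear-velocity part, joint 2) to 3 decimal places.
2.000

axis z_1 = (0.7071,0.7071,0.0000); lever o_n−o_1 = (0.0000,2.8284,0.0000)
cross product → J_v[:, 1] = (-0.0000,0.0000,2.0000)
J_ω[:, 1] = z_1
entry J[2][1] = 2.0000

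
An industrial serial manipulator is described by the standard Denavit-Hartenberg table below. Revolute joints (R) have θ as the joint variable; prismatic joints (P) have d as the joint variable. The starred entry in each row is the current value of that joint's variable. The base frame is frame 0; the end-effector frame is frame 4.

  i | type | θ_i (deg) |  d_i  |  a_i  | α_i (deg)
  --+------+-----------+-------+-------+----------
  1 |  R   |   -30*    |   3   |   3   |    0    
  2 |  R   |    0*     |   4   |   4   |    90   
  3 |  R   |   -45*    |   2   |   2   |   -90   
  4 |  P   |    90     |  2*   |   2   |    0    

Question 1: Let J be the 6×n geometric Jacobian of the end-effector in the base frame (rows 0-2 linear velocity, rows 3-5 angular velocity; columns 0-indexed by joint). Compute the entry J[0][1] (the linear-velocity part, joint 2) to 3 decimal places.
3.414

axis z_1 = (0.0000,0.0000,1.0000); lever o_n−o_1 = (5.9136,-3.4142,4.0000)
cross product → J_v[:, 1] = (3.4142,5.9136,-0.0000)
J_ω[:, 1] = z_1
entry J[0][1] = 3.4142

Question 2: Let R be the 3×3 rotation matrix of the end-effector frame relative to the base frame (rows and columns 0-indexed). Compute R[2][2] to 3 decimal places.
0.707

End-effector z-axis (col 2 of R) = (0.6124,-0.3536,0.7071)
R[2][2] = 0.7071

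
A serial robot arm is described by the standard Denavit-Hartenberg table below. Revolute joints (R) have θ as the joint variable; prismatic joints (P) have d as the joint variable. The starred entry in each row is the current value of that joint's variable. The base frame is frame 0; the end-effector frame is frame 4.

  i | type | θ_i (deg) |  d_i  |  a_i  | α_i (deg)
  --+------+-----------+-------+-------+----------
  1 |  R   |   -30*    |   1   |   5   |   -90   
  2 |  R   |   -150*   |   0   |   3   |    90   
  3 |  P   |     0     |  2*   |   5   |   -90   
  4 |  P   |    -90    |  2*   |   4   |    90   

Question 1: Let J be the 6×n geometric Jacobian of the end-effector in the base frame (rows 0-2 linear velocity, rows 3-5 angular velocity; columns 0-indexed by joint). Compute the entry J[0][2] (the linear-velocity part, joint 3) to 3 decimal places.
-0.433

prismatic axis z_2 = (-0.4330,0.2500,-0.8660)
J_v[:, 2] = z_2; J_ω[:, 2] = (0,0,0)
entry J[0][2] = -0.4330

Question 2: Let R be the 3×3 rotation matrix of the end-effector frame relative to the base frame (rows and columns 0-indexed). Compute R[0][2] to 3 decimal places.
0.750

End-effector z-axis (col 2 of R) = (0.7500,-0.4330,-0.5000)
R[0][2] = 0.7500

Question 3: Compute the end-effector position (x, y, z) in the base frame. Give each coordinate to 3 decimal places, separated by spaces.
-3.268 4.196 -0.196

after link 1: o_1 = (4.3301, -2.5000, 1.0000)
after link 2: o_2 = (2.0801, -1.2010, 2.5000)
after link 3: o_3 = (-2.5359, 1.4641, 3.2679)
after link 4: o_4 = (-3.2679, 4.1962, -0.1962)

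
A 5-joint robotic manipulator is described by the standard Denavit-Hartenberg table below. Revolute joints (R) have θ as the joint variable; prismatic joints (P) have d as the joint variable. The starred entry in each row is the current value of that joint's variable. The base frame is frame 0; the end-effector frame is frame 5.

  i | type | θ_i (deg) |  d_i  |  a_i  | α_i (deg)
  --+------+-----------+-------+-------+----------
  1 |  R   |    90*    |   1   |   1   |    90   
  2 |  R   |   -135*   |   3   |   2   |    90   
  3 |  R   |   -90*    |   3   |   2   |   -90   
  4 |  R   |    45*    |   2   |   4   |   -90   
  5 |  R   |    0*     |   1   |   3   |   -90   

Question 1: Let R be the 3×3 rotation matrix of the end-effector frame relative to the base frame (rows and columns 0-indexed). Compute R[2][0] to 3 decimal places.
-0.500

End-effector x-axis (col 0 of R) = (-0.7071,0.5000,-0.5000)
R[2][0] = -0.5000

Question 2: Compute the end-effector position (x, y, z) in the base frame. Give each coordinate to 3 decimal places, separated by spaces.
-3.243 0.050 -3.707

after link 1: o_1 = (0.0000, 1.0000, 1.0000)
after link 2: o_2 = (3.0000, -0.4142, -0.4142)
after link 3: o_3 = (1.0000, -2.5355, 1.7071)
after link 4: o_4 = (-1.8284, -1.9497, -1.7071)
after link 5: o_5 = (-3.2426, 0.0503, -3.7071)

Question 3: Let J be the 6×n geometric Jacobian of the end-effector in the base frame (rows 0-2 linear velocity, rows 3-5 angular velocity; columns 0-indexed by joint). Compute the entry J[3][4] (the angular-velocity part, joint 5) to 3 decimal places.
axis z_4 = (0.7071,0.5000,-0.5000); lever o_n−o_4 = (-1.4142,2.0000,-2.0000)
cross product → J_v[:, 4] = (0.0000,2.1213,2.1213)
J_ω[:, 4] = z_4
entry J[3][4] = 0.7071

0.707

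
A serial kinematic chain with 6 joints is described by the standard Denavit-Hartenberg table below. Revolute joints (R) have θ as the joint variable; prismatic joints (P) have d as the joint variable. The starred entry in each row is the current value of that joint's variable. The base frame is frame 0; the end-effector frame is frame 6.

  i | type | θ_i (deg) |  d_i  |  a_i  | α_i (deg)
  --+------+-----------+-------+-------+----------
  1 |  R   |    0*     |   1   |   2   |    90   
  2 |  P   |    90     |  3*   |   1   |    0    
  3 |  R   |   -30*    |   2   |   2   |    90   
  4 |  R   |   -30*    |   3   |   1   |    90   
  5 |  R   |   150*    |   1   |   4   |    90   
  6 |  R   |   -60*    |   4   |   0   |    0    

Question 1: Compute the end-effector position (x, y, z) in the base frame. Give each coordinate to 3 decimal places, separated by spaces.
after link 1: o_1 = (2.0000, 0.0000, 1.0000)
after link 2: o_2 = (2.0000, -3.0000, 2.0000)
after link 3: o_3 = (3.0000, -5.0000, 3.7321)
after link 4: o_4 = (6.0311, -4.5000, 2.9821)
after link 5: o_5 = (6.0131, -5.3660, -1.0490)
after link 6: o_6 = (9.8792, -4.3660, -1.2811)

9.879 -4.366 -1.281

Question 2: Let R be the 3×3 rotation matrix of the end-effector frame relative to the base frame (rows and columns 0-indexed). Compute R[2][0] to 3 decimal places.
End-effector x-axis (col 0 of R) = (0.2455,-0.9665,-0.0748)
R[2][0] = -0.0748

-0.075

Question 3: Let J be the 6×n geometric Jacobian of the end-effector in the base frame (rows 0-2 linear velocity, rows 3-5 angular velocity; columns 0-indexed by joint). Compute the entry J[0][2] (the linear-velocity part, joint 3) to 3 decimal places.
axis z_2 = (0.0000,-1.0000,0.0000); lever o_n−o_2 = (7.8792,-1.3660,-3.2811)
cross product → J_v[:, 2] = (3.2811,0.0000,7.8792)
J_ω[:, 2] = z_2
entry J[0][2] = 3.2811

3.281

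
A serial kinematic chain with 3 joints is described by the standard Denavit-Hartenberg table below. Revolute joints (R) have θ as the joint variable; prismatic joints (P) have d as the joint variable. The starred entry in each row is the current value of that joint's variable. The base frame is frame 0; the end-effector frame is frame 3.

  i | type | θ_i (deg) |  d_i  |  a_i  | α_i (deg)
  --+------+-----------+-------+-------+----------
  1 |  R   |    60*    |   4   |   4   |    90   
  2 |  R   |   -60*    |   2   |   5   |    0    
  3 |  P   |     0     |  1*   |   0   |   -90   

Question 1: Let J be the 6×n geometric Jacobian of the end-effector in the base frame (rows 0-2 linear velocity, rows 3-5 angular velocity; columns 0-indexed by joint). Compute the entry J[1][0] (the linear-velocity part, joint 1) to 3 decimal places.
5.848

axis z_0 = ẑ; lever o_n−o_0 = (5.8481,4.1292,-0.3301)
cross product → J_v[:, 0] = (-4.1292,5.8481,0.0000)
J_ω[:, 0] = z_0
entry J[1][0] = 5.8481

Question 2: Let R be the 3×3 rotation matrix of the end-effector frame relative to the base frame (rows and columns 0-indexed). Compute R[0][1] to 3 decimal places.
End-effector y-axis (col 1 of R) = (-0.8660,0.5000,-0.0000)
R[0][1] = -0.8660

-0.866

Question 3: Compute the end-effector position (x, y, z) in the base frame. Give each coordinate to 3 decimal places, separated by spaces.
5.848 4.129 -0.330

after link 1: o_1 = (2.0000, 3.4641, 4.0000)
after link 2: o_2 = (4.9821, 4.6292, -0.3301)
after link 3: o_3 = (5.8481, 4.1292, -0.3301)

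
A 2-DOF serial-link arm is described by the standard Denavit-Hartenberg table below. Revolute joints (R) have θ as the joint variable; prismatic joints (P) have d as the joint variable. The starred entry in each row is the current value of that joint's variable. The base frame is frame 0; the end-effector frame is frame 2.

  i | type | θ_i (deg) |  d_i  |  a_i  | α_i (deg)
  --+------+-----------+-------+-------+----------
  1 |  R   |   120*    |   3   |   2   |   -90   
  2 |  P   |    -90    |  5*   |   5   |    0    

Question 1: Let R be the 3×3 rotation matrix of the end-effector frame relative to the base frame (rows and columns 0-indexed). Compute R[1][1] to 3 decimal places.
End-effector y-axis (col 1 of R) = (-0.5000,0.8660,-0.0000)
R[1][1] = 0.8660

0.866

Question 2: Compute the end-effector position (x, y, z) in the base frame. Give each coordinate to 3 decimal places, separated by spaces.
-5.330 -0.768 8.000

after link 1: o_1 = (-1.0000, 1.7321, 3.0000)
after link 2: o_2 = (-5.3301, -0.7679, 8.0000)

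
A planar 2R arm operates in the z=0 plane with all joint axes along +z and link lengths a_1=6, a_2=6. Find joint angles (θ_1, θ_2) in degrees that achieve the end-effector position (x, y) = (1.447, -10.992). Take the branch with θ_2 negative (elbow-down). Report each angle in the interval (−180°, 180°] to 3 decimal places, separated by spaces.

-60.004 -44.993

cos θ_2 = (122.9179−6²−6²)/(2·6·6) = 0.7072; θ_2 = -44.9930° (elbow-down)
β = atan2(-10.9920,1.4470) = -82.5006°; ψ = atan2(-4.2421,10.2432) = -22.4965°
θ_1 = β − ψ = -60.0041°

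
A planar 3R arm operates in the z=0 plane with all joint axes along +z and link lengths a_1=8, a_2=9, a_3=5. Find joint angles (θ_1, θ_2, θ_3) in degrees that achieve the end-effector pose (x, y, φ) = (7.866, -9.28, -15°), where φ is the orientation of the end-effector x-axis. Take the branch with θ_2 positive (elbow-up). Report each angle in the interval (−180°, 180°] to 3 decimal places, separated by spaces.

-135.002 120.003 -0.001

wrist centre = target − a_3·(cos φ, sin φ) = (3.0364, -7.9859)
cos θ_2 = (72.9942−8²−9²)/(2·8·9) = -0.5000; θ_2 = 120.0027° (elbow-up)
β = atan2(-7.9859,3.0364) = -69.1824°; ψ = atan2(7.7940,3.4996) = 65.8192°
θ_1 = β − ψ = -135.0015°
θ_3 = φ − θ_1 − θ_2 = -0.0011° (wrapped to (-180°,180°])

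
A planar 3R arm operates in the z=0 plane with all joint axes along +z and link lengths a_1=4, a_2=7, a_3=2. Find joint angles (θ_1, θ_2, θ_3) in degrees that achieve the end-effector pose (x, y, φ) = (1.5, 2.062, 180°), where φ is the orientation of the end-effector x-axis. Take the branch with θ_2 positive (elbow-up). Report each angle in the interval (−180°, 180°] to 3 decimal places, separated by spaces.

wrist centre = target − a_3·(cos φ, sin φ) = (3.5000, 2.0620)
cos θ_2 = (16.5018−4²−7²)/(2·4·7) = -0.8660; θ_2 = 150.0015° (elbow-up)
β = atan2(2.0620,3.5000) = 30.5042°; ψ = atan2(3.4998,-2.0623) = 120.5086°
θ_1 = β − ψ = -90.0044°
θ_3 = φ − θ_1 − θ_2 = 120.0029° (wrapped to (-180°,180°])

-90.004 150.002 120.003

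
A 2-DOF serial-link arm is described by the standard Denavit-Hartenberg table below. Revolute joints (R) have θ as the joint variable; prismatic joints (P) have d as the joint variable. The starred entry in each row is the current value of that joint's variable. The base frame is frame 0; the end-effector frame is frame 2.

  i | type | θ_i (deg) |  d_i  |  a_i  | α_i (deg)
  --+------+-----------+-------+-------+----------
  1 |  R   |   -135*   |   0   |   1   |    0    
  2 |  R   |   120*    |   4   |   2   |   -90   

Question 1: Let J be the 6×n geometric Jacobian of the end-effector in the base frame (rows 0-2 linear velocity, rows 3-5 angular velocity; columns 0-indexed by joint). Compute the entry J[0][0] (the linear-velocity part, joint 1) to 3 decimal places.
1.225

axis z_0 = ẑ; lever o_n−o_0 = (1.2247,-1.2247,4.0000)
cross product → J_v[:, 0] = (1.2247,1.2247,-0.0000)
J_ω[:, 0] = z_0
entry J[0][0] = 1.2247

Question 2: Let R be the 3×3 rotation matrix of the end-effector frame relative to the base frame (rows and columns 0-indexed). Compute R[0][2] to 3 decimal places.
0.259

End-effector z-axis (col 2 of R) = (0.2588,0.9659,0.0000)
R[0][2] = 0.2588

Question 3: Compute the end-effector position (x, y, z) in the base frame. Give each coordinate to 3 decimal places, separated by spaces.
after link 1: o_1 = (-0.7071, -0.7071, 0.0000)
after link 2: o_2 = (1.2247, -1.2247, 4.0000)

1.225 -1.225 4.000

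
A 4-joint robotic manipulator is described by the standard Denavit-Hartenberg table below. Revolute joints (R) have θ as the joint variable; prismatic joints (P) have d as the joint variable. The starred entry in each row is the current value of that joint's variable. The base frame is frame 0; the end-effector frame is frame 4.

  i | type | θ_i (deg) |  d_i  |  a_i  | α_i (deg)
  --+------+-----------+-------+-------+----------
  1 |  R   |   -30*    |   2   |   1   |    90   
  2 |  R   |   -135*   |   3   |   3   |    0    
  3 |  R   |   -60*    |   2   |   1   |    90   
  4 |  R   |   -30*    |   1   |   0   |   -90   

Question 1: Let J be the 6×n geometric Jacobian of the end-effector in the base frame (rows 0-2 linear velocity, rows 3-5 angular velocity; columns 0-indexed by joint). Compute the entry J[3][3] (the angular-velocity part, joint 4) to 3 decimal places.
axis z_3 = (0.2241,-0.1294,0.9659); lever o_n−o_3 = (0.2241,-0.1294,0.9659)
cross product → J_v[:, 3] = (0.0000,-0.0000,-0.0000)
J_ω[:, 3] = z_3
entry J[3][3] = 0.2241

0.224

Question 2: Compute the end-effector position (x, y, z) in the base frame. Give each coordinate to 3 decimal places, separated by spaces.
after link 1: o_1 = (0.8660, -0.5000, 2.0000)
after link 2: o_2 = (-2.4711, -2.0374, -0.1213)
after link 3: o_3 = (-4.3076, -3.2865, 0.1375)
after link 4: o_4 = (-4.0835, -3.4159, 1.1034)

-4.083 -3.416 1.103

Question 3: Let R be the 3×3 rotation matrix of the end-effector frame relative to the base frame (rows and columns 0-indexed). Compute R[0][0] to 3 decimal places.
End-effector x-axis (col 0 of R) = (-0.4744,0.8513,0.2241)
R[0][0] = -0.4744

-0.474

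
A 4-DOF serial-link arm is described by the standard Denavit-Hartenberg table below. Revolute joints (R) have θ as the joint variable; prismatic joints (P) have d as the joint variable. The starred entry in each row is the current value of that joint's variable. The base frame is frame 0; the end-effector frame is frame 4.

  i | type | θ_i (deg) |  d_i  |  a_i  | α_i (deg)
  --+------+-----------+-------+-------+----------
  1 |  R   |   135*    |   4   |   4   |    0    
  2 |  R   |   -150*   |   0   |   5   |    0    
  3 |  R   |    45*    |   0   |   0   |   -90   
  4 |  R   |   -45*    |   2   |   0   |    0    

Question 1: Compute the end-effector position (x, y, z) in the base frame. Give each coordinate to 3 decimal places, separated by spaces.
1.001 3.266 4.000

after link 1: o_1 = (-2.8284, 2.8284, 4.0000)
after link 2: o_2 = (2.0012, 1.5343, 4.0000)
after link 3: o_3 = (2.0012, 1.5343, 4.0000)
after link 4: o_4 = (1.0012, 3.2664, 4.0000)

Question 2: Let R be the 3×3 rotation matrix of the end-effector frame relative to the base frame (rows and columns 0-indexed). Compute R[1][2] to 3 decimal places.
0.866

End-effector z-axis (col 2 of R) = (-0.5000,0.8660,0.0000)
R[1][2] = 0.8660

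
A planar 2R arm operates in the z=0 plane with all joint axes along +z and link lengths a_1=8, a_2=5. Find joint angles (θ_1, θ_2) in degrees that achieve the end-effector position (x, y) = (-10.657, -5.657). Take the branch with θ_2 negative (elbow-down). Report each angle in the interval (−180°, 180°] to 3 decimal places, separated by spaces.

cos θ_2 = (145.5733−8²−5²)/(2·8·5) = 0.7072; θ_2 = -44.9952° (elbow-down)
β = atan2(-5.6570,-10.6570) = -152.0395°; ψ = atan2(-3.5352,11.5358) = -17.0381°
θ_1 = β − ψ = -135.0015°

-135.001 -44.995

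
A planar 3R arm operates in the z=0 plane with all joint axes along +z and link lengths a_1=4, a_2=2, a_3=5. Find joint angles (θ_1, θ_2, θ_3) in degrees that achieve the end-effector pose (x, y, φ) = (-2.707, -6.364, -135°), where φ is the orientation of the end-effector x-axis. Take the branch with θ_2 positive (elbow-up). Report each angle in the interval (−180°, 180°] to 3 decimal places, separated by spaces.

wrist centre = target − a_3·(cos φ, sin φ) = (0.8285, -2.8285)
cos θ_2 = (8.6867−4²−2²)/(2·4·2) = -0.7071; θ_2 = 134.9980° (elbow-up)
β = atan2(-2.8285,0.8285) = -73.6733°; ψ = atan2(1.4143,2.5858) = 28.6754°
θ_1 = β − ψ = -102.3487°
θ_3 = φ − θ_1 − θ_2 = -167.6493° (wrapped to (-180°,180°])

-102.349 134.998 -167.649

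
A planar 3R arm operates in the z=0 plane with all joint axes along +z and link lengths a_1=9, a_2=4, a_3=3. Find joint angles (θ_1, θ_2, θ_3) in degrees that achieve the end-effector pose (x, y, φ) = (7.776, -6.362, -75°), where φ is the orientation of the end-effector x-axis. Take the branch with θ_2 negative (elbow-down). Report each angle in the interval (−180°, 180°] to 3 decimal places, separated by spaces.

wrist centre = target − a_3·(cos φ, sin φ) = (6.9995, -3.4642)
cos θ_2 = (60.9944−9²−4²)/(2·9·4) = -0.5001; θ_2 = -120.0051° (elbow-down)
β = atan2(-3.4642,6.9995) = -26.3318°; ψ = atan2(-3.4639,6.9997) = -26.3293°
θ_1 = β − ψ = -0.0025°
θ_3 = φ − θ_1 − θ_2 = 45.0076° (wrapped to (-180°,180°])

-0.002 -120.005 45.008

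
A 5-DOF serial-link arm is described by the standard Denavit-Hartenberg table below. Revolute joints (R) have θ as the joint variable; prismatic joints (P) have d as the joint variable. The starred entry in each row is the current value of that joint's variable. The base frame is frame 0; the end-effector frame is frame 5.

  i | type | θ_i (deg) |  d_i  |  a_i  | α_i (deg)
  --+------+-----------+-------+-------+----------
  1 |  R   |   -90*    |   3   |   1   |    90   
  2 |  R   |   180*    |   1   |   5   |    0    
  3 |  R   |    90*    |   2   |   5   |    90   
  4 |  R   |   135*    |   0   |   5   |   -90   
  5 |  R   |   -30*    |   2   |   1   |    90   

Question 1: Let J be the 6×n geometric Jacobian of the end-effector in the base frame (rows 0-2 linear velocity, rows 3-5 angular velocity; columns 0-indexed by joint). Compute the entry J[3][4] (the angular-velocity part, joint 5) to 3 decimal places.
0.707

axis z_4 = (0.7071,0.0000,0.7071); lever o_n−o_4 = (0.8018,0.5000,2.0266)
cross product → J_v[:, 4] = (-0.3536,-0.8660,0.3536)
J_ω[:, 4] = z_4
entry J[3][4] = 0.7071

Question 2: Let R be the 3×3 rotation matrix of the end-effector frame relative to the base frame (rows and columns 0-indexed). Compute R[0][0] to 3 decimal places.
-0.612

End-effector x-axis (col 0 of R) = (-0.6124,0.5000,0.6124)
R[0][0] = -0.6124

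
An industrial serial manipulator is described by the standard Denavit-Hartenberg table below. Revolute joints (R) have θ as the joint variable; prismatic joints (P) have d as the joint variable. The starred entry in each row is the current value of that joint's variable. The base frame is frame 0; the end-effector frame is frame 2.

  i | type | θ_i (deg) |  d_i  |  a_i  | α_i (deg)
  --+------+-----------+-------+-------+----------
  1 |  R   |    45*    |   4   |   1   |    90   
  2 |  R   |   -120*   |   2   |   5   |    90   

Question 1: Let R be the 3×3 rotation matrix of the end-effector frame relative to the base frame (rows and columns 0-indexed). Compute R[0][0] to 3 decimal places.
-0.354

End-effector x-axis (col 0 of R) = (-0.3536,-0.3536,-0.8660)
R[0][0] = -0.3536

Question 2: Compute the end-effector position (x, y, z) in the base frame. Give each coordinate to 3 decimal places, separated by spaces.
after link 1: o_1 = (0.7071, 0.7071, 4.0000)
after link 2: o_2 = (0.3536, -2.4749, -0.3301)

0.354 -2.475 -0.330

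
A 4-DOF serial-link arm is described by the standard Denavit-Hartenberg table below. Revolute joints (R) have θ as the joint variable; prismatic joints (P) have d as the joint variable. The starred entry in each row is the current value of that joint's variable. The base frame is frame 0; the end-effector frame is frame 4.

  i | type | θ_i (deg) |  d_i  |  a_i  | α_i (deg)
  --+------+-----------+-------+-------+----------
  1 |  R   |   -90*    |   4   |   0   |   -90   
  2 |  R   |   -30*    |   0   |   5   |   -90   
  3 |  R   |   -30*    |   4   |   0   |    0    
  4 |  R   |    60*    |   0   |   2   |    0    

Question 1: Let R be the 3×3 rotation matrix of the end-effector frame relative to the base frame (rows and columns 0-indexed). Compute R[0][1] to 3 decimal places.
-0.866

End-effector y-axis (col 1 of R) = (-0.8660,0.4330,-0.2500)
R[0][1] = -0.8660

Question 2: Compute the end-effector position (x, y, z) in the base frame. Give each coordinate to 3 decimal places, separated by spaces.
after link 1: o_1 = (0.0000, 0.0000, 4.0000)
after link 2: o_2 = (0.0000, -4.3301, 6.5000)
after link 3: o_3 = (0.0000, -6.3301, 3.0359)
after link 4: o_4 = (-1.0000, -7.8301, 3.9019)

-1.000 -7.830 3.902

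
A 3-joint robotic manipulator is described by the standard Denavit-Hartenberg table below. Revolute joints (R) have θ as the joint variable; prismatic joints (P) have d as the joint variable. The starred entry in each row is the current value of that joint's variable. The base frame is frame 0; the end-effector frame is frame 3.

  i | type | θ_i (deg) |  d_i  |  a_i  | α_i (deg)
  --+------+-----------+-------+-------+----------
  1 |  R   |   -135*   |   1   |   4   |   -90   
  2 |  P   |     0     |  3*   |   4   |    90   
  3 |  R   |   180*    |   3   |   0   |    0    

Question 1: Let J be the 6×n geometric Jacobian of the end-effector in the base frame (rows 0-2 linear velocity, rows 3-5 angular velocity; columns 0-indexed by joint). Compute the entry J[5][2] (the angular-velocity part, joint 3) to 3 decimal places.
axis z_2 = (0.0000,0.0000,1.0000); lever o_n−o_2 = (0.0000,0.0000,3.0000)
cross product → J_v[:, 2] = (0.0000,0.0000,0.0000)
J_ω[:, 2] = z_2
entry J[5][2] = 1.0000

1.000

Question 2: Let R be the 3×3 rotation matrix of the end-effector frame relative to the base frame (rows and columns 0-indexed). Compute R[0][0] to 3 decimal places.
End-effector x-axis (col 0 of R) = (0.7071,0.7071,0.0000)
R[0][0] = 0.7071

0.707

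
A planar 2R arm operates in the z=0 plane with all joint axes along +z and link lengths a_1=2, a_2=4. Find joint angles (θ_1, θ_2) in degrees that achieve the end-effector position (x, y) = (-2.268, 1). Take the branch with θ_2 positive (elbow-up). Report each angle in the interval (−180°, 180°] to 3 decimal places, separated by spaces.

cos θ_2 = (6.1438−2²−4²)/(2·2·4) = -0.8660; θ_2 = 149.9983° (elbow-up)
β = atan2(1.0000,-2.2680) = 156.2065°; ψ = atan2(2.0001,-1.4640) = 126.2036°
θ_1 = β − ψ = 30.0029°

30.003 149.998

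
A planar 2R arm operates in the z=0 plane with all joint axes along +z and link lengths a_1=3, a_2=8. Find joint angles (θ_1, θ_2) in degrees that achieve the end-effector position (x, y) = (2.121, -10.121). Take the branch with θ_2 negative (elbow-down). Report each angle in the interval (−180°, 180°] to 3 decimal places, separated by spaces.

cos θ_2 = (106.9333−3²−8²)/(2·3·8) = 0.7069; θ_2 = -45.0132° (elbow-down)
β = atan2(-10.1210,2.1210) = -78.1641°; ψ = atan2(-5.6582,8.6555) = -33.1728°
θ_1 = β − ψ = -44.9913°

-44.991 -45.013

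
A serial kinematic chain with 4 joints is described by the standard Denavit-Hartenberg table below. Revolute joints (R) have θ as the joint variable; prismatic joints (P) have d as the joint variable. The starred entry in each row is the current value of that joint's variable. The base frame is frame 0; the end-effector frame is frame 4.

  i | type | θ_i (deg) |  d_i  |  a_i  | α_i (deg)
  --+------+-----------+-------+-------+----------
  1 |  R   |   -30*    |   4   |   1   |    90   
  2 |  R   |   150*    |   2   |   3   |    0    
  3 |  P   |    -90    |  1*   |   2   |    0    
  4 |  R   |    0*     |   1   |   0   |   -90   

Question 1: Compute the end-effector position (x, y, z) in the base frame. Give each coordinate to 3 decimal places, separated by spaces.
-2.518 -3.165 7.232

after link 1: o_1 = (0.8660, -0.5000, 4.0000)
after link 2: o_2 = (-2.3840, -0.9330, 5.5000)
after link 3: o_3 = (-2.0179, -2.2990, 7.2321)
after link 4: o_4 = (-2.5179, -3.1651, 7.2321)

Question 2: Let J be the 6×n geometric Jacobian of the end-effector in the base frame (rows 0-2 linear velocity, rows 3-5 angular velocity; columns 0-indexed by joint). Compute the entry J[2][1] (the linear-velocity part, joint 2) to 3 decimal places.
-1.598

axis z_1 = (-0.5000,-0.8660,0.0000); lever o_n−o_1 = (-3.3840,-2.6651,3.2321)
cross product → J_v[:, 1] = (-2.7990,1.6160,-1.5981)
J_ω[:, 1] = z_1
entry J[2][1] = -1.5981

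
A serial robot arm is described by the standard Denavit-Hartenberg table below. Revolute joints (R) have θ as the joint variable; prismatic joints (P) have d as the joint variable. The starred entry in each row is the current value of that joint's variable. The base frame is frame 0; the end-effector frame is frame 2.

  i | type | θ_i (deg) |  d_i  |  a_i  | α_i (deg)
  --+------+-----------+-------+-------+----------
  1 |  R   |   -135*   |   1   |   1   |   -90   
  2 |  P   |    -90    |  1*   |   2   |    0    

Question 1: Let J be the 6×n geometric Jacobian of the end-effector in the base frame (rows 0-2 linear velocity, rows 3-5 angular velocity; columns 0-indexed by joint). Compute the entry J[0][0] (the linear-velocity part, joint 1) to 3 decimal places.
1.414

axis z_0 = ẑ; lever o_n−o_0 = (-0.0000,-1.4142,3.0000)
cross product → J_v[:, 0] = (1.4142,-0.0000,0.0000)
J_ω[:, 0] = z_0
entry J[0][0] = 1.4142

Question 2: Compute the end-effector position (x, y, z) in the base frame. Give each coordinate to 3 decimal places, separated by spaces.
-0.000 -1.414 3.000

after link 1: o_1 = (-0.7071, -0.7071, 1.0000)
after link 2: o_2 = (-0.0000, -1.4142, 3.0000)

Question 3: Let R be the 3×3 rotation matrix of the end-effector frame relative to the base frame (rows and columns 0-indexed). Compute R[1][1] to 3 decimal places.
-0.707

End-effector y-axis (col 1 of R) = (-0.7071,-0.7071,-0.0000)
R[1][1] = -0.7071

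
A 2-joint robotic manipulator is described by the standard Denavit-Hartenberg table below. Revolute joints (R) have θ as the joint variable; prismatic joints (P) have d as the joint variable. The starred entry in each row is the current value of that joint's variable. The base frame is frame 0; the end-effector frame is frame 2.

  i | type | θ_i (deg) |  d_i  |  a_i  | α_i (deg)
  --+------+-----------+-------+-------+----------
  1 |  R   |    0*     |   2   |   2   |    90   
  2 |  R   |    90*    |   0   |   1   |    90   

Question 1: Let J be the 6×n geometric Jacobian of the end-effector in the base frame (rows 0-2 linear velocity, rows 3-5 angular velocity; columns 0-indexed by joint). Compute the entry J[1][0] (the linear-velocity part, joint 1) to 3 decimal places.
axis z_0 = ẑ; lever o_n−o_0 = (2.0000,0.0000,3.0000)
cross product → J_v[:, 0] = (-0.0000,2.0000,0.0000)
J_ω[:, 0] = z_0
entry J[1][0] = 2.0000

2.000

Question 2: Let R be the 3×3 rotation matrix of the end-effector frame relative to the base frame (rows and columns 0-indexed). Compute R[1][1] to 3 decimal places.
End-effector y-axis (col 1 of R) = (-0.0000,-1.0000,0.0000)
R[1][1] = -1.0000

-1.000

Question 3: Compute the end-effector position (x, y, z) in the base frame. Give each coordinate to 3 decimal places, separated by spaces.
2.000 0.000 3.000

after link 1: o_1 = (2.0000, 0.0000, 2.0000)
after link 2: o_2 = (2.0000, 0.0000, 3.0000)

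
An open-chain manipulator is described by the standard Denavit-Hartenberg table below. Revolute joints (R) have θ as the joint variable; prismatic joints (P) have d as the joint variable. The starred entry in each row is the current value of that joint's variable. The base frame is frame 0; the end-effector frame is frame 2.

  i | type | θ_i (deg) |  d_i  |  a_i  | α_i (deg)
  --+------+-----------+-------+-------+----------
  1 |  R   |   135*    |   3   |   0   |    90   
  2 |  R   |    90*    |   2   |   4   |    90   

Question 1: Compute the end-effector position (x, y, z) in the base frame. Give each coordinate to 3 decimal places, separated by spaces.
1.414 1.414 7.000

after link 1: o_1 = (0.0000, 0.0000, 3.0000)
after link 2: o_2 = (1.4142, 1.4142, 7.0000)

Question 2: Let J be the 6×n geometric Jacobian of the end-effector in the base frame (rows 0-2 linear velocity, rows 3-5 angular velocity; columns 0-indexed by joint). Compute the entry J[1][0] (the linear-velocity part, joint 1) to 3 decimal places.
axis z_0 = ẑ; lever o_n−o_0 = (1.4142,1.4142,7.0000)
cross product → J_v[:, 0] = (-1.4142,1.4142,0.0000)
J_ω[:, 0] = z_0
entry J[1][0] = 1.4142

1.414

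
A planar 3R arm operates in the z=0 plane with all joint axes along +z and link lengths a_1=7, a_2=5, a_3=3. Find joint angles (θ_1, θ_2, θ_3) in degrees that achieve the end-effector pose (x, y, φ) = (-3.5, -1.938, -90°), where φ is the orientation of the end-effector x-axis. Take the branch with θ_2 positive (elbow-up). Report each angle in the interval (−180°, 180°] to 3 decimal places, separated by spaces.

120.003 150.001 -0.004

wrist centre = target − a_3·(cos φ, sin φ) = (-3.5000, 1.0620)
cos θ_2 = (13.3778−7²−5²)/(2·7·5) = -0.8660; θ_2 = 150.0006° (elbow-up)
β = atan2(1.0620,-3.5000) = 163.1207°; ψ = atan2(2.5000,2.6698) = 43.1178°
θ_1 = β − ψ = 120.0029°
θ_3 = φ − θ_1 − θ_2 = -0.0035° (wrapped to (-180°,180°])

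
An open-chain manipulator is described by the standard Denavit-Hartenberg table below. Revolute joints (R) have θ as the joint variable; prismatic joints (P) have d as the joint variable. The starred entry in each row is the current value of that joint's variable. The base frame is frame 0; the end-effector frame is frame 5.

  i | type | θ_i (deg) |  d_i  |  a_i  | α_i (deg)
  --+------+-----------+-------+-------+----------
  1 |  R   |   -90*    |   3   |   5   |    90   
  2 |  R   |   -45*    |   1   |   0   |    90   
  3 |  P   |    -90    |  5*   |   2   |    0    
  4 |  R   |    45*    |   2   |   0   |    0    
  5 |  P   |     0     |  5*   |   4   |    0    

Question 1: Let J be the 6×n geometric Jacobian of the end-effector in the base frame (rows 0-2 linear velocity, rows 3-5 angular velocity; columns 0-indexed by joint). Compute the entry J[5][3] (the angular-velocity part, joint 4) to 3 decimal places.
axis z_3 = (-0.0000,0.7071,-0.7071); lever o_n−o_3 = (2.8284,2.9497,-6.9497)
cross product → J_v[:, 3] = (-2.8284,-2.0000,-2.0000)
J_ω[:, 3] = z_3
entry J[5][3] = -0.7071

-0.707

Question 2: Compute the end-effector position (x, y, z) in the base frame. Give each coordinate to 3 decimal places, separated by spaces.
3.828 1.485 -7.485

after link 1: o_1 = (0.0000, -5.0000, 3.0000)
after link 2: o_2 = (-1.0000, -5.0000, 3.0000)
after link 3: o_3 = (1.0000, -1.4645, -0.5355)
after link 4: o_4 = (1.0000, -0.0503, -1.9497)
after link 5: o_5 = (3.8284, 1.4853, -7.4853)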